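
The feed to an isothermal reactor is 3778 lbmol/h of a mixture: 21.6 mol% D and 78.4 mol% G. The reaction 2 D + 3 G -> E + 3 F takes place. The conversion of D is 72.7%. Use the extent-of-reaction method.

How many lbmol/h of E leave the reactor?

D reacted = 0.727 × 816 = 593.3 lbmol/h; ν_D = −2, so ξ = 593.3/2 = 296.6 lbmol/h.
Outlet amounts (n = n₀ + ν ξ):
  D: 816 − 2(296.6) = 222.8
  G: 2962 − 3(296.6) = 2072
  E: 0 + 1(296.6) = 296.6
  F: 0 + 3(296.6) = 889.9

297 lbmol/h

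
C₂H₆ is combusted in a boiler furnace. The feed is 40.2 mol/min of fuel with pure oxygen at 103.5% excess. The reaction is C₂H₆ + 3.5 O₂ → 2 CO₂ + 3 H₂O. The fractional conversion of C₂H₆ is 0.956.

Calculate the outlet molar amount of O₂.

Stoichiometric O₂ = 3.5 × 40.2 = 140.7 mol/min; O₂ fed = 140.7 × 2.035 = 286.3 mol/min.
Fuel reacted = 0.956 × 40.2 → ξ = 38.43 mol/min.
Outlet (n = n₀ + ν ξ):
  C₂H₆: 40.2 − 1(38.43) = 1.769
  O₂: 286.3 − 3.5(38.43) = 151.8
  CO₂: 0 + 2(38.43) = 76.86
  H₂O: 0 + 3(38.43) = 115.3

152 mol/min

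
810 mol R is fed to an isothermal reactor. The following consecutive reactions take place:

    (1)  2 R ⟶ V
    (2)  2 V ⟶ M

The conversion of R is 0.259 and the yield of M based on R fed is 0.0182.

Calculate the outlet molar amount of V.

75.4 mol

Conversion of R: R consumed = 2ξ₁ = 0.259 × 810 → ξ₁ = 104.9 mol.
Yield of M: 1ξ₂ / 810 = 0.0182 → ξ₂ = 14.74 mol.
Outlet amounts (n = n₀ + Σ ν·ξ):
  R: 810 − 2(104.9) = 600.2
  V: 0 + 1(104.9) − 2(14.74) = 75.41
  M: 0 + 1(14.74) = 14.74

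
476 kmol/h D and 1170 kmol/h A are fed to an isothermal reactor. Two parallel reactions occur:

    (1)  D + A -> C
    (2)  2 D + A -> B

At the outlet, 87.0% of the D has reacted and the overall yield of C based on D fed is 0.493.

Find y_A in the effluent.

Yield of C: 1ξ₁ / 476 = 0.493 → ξ₁ = 234.7 kmol/h.
Conversion of D: 1ξ₁ + 2ξ₂ = 0.87 × 476 = 414.1 → ξ₂ = 89.73 kmol/h.
Outlet amounts (n = n₀ + Σ ν·ξ):
  D: 476 − 1(234.7) − 2(89.73) = 61.88
  A: 1170 − 1(234.7) − 1(89.73) = 845.6
  C: 0 + 1(234.7) = 234.7
  B: 0 + 1(89.73) = 89.73
Total out = 1232 kmol/h; y_A = 845.6 / 1232 = 0.6864.

0.686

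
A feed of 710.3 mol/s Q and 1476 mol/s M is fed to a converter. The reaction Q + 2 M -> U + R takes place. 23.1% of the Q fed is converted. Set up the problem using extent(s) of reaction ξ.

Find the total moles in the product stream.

2020 mol/s

Q reacted = 0.231 × 710.3 = 164.1 mol/s; ν_Q = −1, so ξ = 164.1/1 = 164.1 mol/s.
Outlet amounts (n = n₀ + ν ξ):
  Q: 710.3 − 1(164.1) = 546.2
  M: 1476 − 2(164.1) = 1148
  U: 0 + 1(164.1) = 164.1
  R: 0 + 1(164.1) = 164.1
Total out = 546.2 + 1148 + 164.1 + 164.1 = 2022 mol/s.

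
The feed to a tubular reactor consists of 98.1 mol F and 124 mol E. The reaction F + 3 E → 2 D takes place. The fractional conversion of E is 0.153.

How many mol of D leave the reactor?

12.6 mol

E reacted = 0.153 × 124 = 18.97 mol; ν_E = −3, so ξ = 18.97/3 = 6.324 mol.
Outlet amounts (n = n₀ + ν ξ):
  F: 98.1 − 1(6.324) = 91.78
  E: 124 − 3(6.324) = 105
  D: 0 + 2(6.324) = 12.65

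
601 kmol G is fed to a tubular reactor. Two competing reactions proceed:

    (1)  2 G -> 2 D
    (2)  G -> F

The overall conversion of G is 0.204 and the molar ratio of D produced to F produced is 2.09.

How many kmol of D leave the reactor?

Conversion of G: G consumed = 0.204 × 601 = 122.6 kmol = 2ξ₁ + 1ξ₂.
Selectivity: 2ξ₁ / (1ξ₂) = 2.09 → ξ₁ = 1.045 ξ₂.
Substitute: (2·1.045 + 1) ξ₂ = 122.6 → ξ₂ = 39.68 kmol, ξ₁ = 41.46 kmol.
Outlet amounts (n = n₀ + Σ ν·ξ):
  G: 601 − 2(41.46) − 1(39.68) = 478.4
  D: 0 + 2(41.46) = 82.93
  F: 0 + 1(39.68) = 39.68

82.9 kmol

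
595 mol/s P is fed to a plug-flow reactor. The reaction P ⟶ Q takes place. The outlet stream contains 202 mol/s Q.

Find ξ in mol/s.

For Q: n = n₀ + 1ξ → 202 = 0 + 1ξ, giving ξ = 202 mol/s.
Outlet amounts (n = n₀ + ν ξ):
  P: 595 − 1(202) = 393
  Q: 0 + 1(202) = 202

ξ = 202 mol/s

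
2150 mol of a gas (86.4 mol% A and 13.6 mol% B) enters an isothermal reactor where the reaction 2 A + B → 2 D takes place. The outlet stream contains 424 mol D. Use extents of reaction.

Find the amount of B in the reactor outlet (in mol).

80.4 mol

For D: n = n₀ + 2ξ → 424 = 0 + 2ξ, giving ξ = 212 mol.
Outlet amounts (n = n₀ + ν ξ):
  A: 1858 − 2(212) = 1434
  B: 292.4 − 1(212) = 80.4
  D: 0 + 2(212) = 424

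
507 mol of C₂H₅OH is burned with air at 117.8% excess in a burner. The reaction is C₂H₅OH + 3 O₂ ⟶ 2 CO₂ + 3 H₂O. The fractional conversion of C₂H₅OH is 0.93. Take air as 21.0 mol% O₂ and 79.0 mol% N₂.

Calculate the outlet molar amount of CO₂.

Stoichiometric O₂ = 3 × 507 = 1521 mol; O₂ fed = 1521 × 2.178 = 3313 mol.
N₂ fed = 3313 × 79/21 = 12460 mol.
Fuel reacted = 0.93 × 507 → ξ = 471.5 mol.
Outlet (n = n₀ + ν ξ):
  C₂H₅OH: 507 − 1(471.5) = 35.49
  O₂: 3313 − 3(471.5) = 1898
  N₂: 12460 (inert)
  CO₂: 0 + 2(471.5) = 943
  H₂O: 0 + 3(471.5) = 1415

943 mol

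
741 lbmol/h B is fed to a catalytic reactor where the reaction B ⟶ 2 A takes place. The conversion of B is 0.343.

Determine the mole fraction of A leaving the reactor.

0.511

B reacted = 0.343 × 741 = 254.2 lbmol/h; ν_B = −1, so ξ = 254.2/1 = 254.2 lbmol/h.
Outlet amounts (n = n₀ + ν ξ):
  B: 741 − 1(254.2) = 486.8
  A: 0 + 2(254.2) = 508.3
Total out = 995.2 lbmol/h; y_A = 508.3 / 995.2 = 0.5108.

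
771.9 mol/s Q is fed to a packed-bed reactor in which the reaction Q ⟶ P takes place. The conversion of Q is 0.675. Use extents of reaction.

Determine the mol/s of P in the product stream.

521 mol/s

Q reacted = 0.675 × 771.9 = 521 mol/s; ν_Q = −1, so ξ = 521/1 = 521 mol/s.
Outlet amounts (n = n₀ + ν ξ):
  Q: 771.9 − 1(521) = 250.9
  P: 0 + 1(521) = 521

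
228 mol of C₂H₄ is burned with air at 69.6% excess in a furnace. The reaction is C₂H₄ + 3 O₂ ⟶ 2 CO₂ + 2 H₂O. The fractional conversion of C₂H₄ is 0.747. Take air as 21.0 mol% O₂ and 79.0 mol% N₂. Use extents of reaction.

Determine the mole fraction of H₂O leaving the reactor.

Stoichiometric O₂ = 3 × 228 = 684 mol; O₂ fed = 684 × 1.696 = 1160 mol.
N₂ fed = 1160 × 79/21 = 4364 mol.
Fuel reacted = 0.747 × 228 → ξ = 170.3 mol.
Outlet (n = n₀ + ν ξ):
  C₂H₄: 228 − 1(170.3) = 57.68
  O₂: 1160 − 3(170.3) = 649.1
  N₂: 4364 (inert)
  CO₂: 0 + 2(170.3) = 340.6
  H₂O: 0 + 2(170.3) = 340.6
Total out = 5752 mol; y_H₂O = 340.6 / 5752 = 0.05922.

0.0592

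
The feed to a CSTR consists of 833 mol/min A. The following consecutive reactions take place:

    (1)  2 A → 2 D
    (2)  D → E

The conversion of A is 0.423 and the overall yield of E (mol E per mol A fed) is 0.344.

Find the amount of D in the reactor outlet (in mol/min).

65.8 mol/min

Conversion of A: A consumed = 2ξ₁ = 0.423 × 833 → ξ₁ = 176.2 mol/min.
Yield of E: 1ξ₂ / 833 = 0.344 → ξ₂ = 286.6 mol/min.
Outlet amounts (n = n₀ + Σ ν·ξ):
  A: 833 − 2(176.2) = 480.6
  D: 0 + 2(176.2) − 1(286.6) = 65.81
  E: 0 + 1(286.6) = 286.6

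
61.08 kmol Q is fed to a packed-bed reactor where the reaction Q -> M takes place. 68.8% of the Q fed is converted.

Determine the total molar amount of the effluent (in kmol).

Q reacted = 0.688 × 61.08 = 42.02 kmol; ν_Q = −1, so ξ = 42.02/1 = 42.02 kmol.
Outlet amounts (n = n₀ + ν ξ):
  Q: 61.08 − 1(42.02) = 19.06
  M: 0 + 1(42.02) = 42.02
Total out = 19.06 + 42.02 = 61.08 kmol.

61.1 kmol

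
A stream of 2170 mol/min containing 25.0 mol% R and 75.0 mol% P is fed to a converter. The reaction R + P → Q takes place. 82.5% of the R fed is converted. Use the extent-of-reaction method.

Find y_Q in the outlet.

0.26

R reacted = 0.825 × 542.5 = 447.6 mol/min; ν_R = −1, so ξ = 447.6/1 = 447.6 mol/min.
Outlet amounts (n = n₀ + ν ξ):
  R: 542.5 − 1(447.6) = 94.94
  P: 1628 − 1(447.6) = 1180
  Q: 0 + 1(447.6) = 447.6
Total out = 1722 mol/min; y_Q = 447.6 / 1722 = 0.2598.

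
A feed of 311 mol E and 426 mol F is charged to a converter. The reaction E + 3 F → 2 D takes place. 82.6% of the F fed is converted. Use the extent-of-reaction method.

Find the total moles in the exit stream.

502 mol

F reacted = 0.826 × 426 = 351.9 mol; ν_F = −3, so ξ = 351.9/3 = 117.3 mol.
Outlet amounts (n = n₀ + ν ξ):
  E: 311 − 1(117.3) = 193.7
  F: 426 − 3(117.3) = 74.12
  D: 0 + 2(117.3) = 234.6
Total out = 193.7 + 74.12 + 234.6 = 502.4 mol.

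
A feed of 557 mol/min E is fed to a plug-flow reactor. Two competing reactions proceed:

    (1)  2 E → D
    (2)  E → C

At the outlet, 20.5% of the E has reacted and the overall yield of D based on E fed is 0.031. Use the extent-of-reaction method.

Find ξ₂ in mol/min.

Yield of D: 1ξ₁ / 557 = 0.031 → ξ₁ = 17.27 mol/min.
Conversion of E: 2ξ₁ + 1ξ₂ = 0.205 × 557 = 114.2 → ξ₂ = 79.65 mol/min.
Outlet amounts (n = n₀ + Σ ν·ξ):
  E: 557 − 2(17.27) − 1(79.65) = 442.8
  D: 0 + 1(17.27) = 17.27
  C: 0 + 1(79.65) = 79.65

ξ₂ = 79.7 mol/min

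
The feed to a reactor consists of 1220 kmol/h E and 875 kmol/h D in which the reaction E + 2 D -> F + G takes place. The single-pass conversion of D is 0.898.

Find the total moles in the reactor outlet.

D reacted = 0.898 × 875 = 785.8 kmol/h; ν_D = −2, so ξ = 785.8/2 = 392.9 kmol/h.
Outlet amounts (n = n₀ + ν ξ):
  E: 1220 − 1(392.9) = 827.1
  D: 875 − 2(392.9) = 89.25
  F: 0 + 1(392.9) = 392.9
  G: 0 + 1(392.9) = 392.9
Total out = 827.1 + 89.25 + 392.9 + 392.9 = 1702 kmol/h.

1700 kmol/h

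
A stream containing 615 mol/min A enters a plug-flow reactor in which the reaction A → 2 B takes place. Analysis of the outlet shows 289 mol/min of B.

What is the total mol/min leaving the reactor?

760 mol/min

For B: n = n₀ + 2ξ → 289 = 0 + 2ξ, giving ξ = 144.5 mol/min.
Outlet amounts (n = n₀ + ν ξ):
  A: 615 − 1(144.5) = 470.5
  B: 0 + 2(144.5) = 289
Total out = 470.5 + 289 = 759.5 mol/min.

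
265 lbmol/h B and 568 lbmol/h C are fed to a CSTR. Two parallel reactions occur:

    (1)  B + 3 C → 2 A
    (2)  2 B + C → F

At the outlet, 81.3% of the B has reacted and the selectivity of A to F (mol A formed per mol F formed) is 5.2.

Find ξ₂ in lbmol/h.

ξ₂ = 46.8 lbmol/h

Conversion of B: B consumed = 0.813 × 265 = 215.4 lbmol/h = 1ξ₁ + 2ξ₂.
Selectivity: 2ξ₁ / (1ξ₂) = 5.2 → ξ₁ = 2.6 ξ₂.
Substitute: (1·2.6 + 2) ξ₂ = 215.4 → ξ₂ = 46.84 lbmol/h, ξ₁ = 121.8 lbmol/h.
Outlet amounts (n = n₀ + Σ ν·ξ):
  B: 265 − 1(121.8) − 2(46.84) = 49.56
  C: 568 − 3(121.8) − 1(46.84) = 155.8
  A: 0 + 2(121.8) = 243.5
  F: 0 + 1(46.84) = 46.84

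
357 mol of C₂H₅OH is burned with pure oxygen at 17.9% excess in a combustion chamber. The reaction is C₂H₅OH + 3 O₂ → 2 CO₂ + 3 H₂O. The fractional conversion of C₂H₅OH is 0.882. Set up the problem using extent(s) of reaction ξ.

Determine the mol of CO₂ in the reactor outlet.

Stoichiometric O₂ = 3 × 357 = 1071 mol; O₂ fed = 1071 × 1.179 = 1263 mol.
Fuel reacted = 0.882 × 357 → ξ = 314.9 mol.
Outlet (n = n₀ + ν ξ):
  C₂H₅OH: 357 − 1(314.9) = 42.13
  O₂: 1263 − 3(314.9) = 318.1
  CO₂: 0 + 2(314.9) = 629.7
  H₂O: 0 + 3(314.9) = 944.6

630 mol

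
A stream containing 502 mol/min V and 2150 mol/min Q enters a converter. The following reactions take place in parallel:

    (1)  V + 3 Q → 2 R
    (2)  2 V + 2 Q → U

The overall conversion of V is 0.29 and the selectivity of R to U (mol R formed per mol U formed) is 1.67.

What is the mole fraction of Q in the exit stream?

Conversion of V: V consumed = 0.29 × 502 = 145.6 mol/min = 1ξ₁ + 2ξ₂.
Selectivity: 2ξ₁ / (1ξ₂) = 1.67 → ξ₁ = 0.835 ξ₂.
Substitute: (1·0.835 + 2) ξ₂ = 145.6 → ξ₂ = 51.35 mol/min, ξ₁ = 42.88 mol/min.
Outlet amounts (n = n₀ + Σ ν·ξ):
  V: 502 − 1(42.88) − 2(51.35) = 356.4
  Q: 2150 − 3(42.88) − 2(51.35) = 1919
  R: 0 + 2(42.88) = 85.76
  U: 0 + 1(51.35) = 51.35
Total out = 2412 mol/min; y_Q = 1919 / 2412 = 0.7954.

0.795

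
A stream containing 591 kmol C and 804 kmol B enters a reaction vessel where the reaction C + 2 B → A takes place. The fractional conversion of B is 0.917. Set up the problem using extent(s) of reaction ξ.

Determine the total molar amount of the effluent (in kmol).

658 kmol

B reacted = 0.917 × 804 = 737.3 kmol; ν_B = −2, so ξ = 737.3/2 = 368.6 kmol.
Outlet amounts (n = n₀ + ν ξ):
  C: 591 − 1(368.6) = 222.4
  B: 804 − 2(368.6) = 66.73
  A: 0 + 1(368.6) = 368.6
Total out = 222.4 + 66.73 + 368.6 = 657.7 kmol.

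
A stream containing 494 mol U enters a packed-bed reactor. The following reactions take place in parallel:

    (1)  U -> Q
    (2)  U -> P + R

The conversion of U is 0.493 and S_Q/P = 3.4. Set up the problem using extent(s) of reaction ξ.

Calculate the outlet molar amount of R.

Conversion of U: U consumed = 0.493 × 494 = 243.5 mol = 1ξ₁ + 1ξ₂.
Selectivity: 1ξ₁ / (1ξ₂) = 3.4 → ξ₁ = 3.4 ξ₂.
Substitute: (1·3.4 + 1) ξ₂ = 243.5 → ξ₂ = 55.35 mol, ξ₁ = 188.2 mol.
Outlet amounts (n = n₀ + Σ ν·ξ):
  U: 494 − 1(188.2) − 1(55.35) = 250.5
  Q: 0 + 1(188.2) = 188.2
  P: 0 + 1(55.35) = 55.35
  R: 0 + 1(55.35) = 55.35

55.4 mol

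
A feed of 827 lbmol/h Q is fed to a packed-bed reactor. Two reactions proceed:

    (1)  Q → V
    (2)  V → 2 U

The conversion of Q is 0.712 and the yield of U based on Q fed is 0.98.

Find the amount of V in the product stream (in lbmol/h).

Conversion of Q: Q consumed = 1ξ₁ = 0.712 × 827 → ξ₁ = 588.8 lbmol/h.
Yield of U: 2ξ₂ / 827 = 0.98 → ξ₂ = 405.2 lbmol/h.
Outlet amounts (n = n₀ + Σ ν·ξ):
  Q: 827 − 1(588.8) = 238.2
  V: 0 + 1(588.8) − 1(405.2) = 183.6
  U: 0 + 2(405.2) = 810.5

184 lbmol/h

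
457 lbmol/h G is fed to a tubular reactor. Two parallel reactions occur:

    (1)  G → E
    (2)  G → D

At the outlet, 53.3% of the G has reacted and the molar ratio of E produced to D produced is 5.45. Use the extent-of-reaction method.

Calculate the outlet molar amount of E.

Conversion of G: G consumed = 0.533 × 457 = 243.6 lbmol/h = 1ξ₁ + 1ξ₂.
Selectivity: 1ξ₁ / (1ξ₂) = 5.45 → ξ₁ = 5.45 ξ₂.
Substitute: (1·5.45 + 1) ξ₂ = 243.6 → ξ₂ = 37.76 lbmol/h, ξ₁ = 205.8 lbmol/h.
Outlet amounts (n = n₀ + Σ ν·ξ):
  G: 457 − 1(205.8) − 1(37.76) = 213.4
  E: 0 + 1(205.8) = 205.8
  D: 0 + 1(37.76) = 37.76

206 lbmol/h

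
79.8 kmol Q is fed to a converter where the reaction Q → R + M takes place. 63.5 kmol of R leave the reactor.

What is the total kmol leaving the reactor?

143 kmol

For R: n = n₀ + 1ξ → 63.5 = 0 + 1ξ, giving ξ = 63.5 kmol.
Outlet amounts (n = n₀ + ν ξ):
  Q: 79.8 − 1(63.5) = 16.3
  R: 0 + 1(63.5) = 63.5
  M: 0 + 1(63.5) = 63.5
Total out = 16.3 + 63.5 + 63.5 = 143.3 kmol.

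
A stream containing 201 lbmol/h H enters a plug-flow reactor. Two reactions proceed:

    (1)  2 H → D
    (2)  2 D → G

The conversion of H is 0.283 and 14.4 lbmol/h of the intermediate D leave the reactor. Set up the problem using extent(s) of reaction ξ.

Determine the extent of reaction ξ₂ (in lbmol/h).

Conversion of H: H consumed = 2ξ₁ = 0.283 × 201 → ξ₁ = 28.44 lbmol/h.
D balance: n_D = 0 + 1ξ₁ − 2ξ₂ = 14.4 → ξ₂ = (1·28.44 − 14.4)/2 = 7.021 lbmol/h.
Outlet amounts (n = n₀ + Σ ν·ξ):
  H: 201 − 2(28.44) = 144.1
  D: 0 + 1(28.44) − 2(7.021) = 14.4
  G: 0 + 1(7.021) = 7.021

ξ₂ = 7.02 lbmol/h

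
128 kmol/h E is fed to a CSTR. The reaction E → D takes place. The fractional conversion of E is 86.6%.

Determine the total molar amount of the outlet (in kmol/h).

E reacted = 0.866 × 128 = 110.8 kmol/h; ν_E = −1, so ξ = 110.8/1 = 110.8 kmol/h.
Outlet amounts (n = n₀ + ν ξ):
  E: 128 − 1(110.8) = 17.15
  D: 0 + 1(110.8) = 110.8
Total out = 17.15 + 110.8 = 128 kmol/h.

128 kmol/h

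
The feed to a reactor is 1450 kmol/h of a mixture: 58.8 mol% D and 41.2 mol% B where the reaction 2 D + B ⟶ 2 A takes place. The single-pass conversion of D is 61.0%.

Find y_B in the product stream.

0.284

D reacted = 0.61 × 852.6 = 520.1 kmol/h; ν_D = −2, so ξ = 520.1/2 = 260 kmol/h.
Outlet amounts (n = n₀ + ν ξ):
  D: 852.6 − 2(260) = 332.5
  B: 597.4 − 1(260) = 337.4
  A: 0 + 2(260) = 520.1
Total out = 1190 kmol/h; y_B = 337.4 / 1190 = 0.2835.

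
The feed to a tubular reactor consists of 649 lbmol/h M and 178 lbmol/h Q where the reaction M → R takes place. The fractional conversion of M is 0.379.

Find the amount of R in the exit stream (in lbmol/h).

246 lbmol/h

M reacted = 0.379 × 649 = 246 lbmol/h; ν_M = −1, so ξ = 246/1 = 246 lbmol/h.
Outlet amounts (n = n₀ + ν ξ):
  M: 649 − 1(246) = 403
  R: 0 + 1(246) = 246
  Q: 178 (inert)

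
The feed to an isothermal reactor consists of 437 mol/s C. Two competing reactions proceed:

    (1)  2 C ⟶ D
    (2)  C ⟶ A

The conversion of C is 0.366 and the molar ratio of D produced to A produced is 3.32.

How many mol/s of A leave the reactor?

20.9 mol/s

Conversion of C: C consumed = 0.366 × 437 = 159.9 mol/s = 2ξ₁ + 1ξ₂.
Selectivity: 1ξ₁ / (1ξ₂) = 3.32 → ξ₁ = 3.32 ξ₂.
Substitute: (2·3.32 + 1) ξ₂ = 159.9 → ξ₂ = 20.93 mol/s, ξ₁ = 69.5 mol/s.
Outlet amounts (n = n₀ + Σ ν·ξ):
  C: 437 − 2(69.5) − 1(20.93) = 277.1
  D: 0 + 1(69.5) = 69.5
  A: 0 + 1(20.93) = 20.93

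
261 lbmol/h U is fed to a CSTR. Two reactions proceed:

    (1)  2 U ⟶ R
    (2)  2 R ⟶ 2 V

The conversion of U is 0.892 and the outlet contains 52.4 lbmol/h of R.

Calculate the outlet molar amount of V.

64 lbmol/h

Conversion of U: U consumed = 2ξ₁ = 0.892 × 261 → ξ₁ = 116.4 lbmol/h.
R balance: n_R = 0 + 1ξ₁ − 2ξ₂ = 52.4 → ξ₂ = (1·116.4 − 52.4)/2 = 32 lbmol/h.
Outlet amounts (n = n₀ + Σ ν·ξ):
  U: 261 − 2(116.4) = 28.19
  R: 0 + 1(116.4) − 2(32) = 52.4
  V: 0 + 2(32) = 64.01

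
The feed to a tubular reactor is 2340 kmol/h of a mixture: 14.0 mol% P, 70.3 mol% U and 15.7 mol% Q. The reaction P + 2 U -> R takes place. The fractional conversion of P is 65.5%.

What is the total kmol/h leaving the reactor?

1910 kmol/h

P reacted = 0.655 × 327.6 = 214.6 kmol/h; ν_P = −1, so ξ = 214.6/1 = 214.6 kmol/h.
Outlet amounts (n = n₀ + ν ξ):
  P: 327.6 − 1(214.6) = 113
  U: 1645 − 2(214.6) = 1216
  R: 0 + 1(214.6) = 214.6
  Q: 367.4 (inert)
Total out = 113 + 1216 + 214.6 + 367.4 = 1911 kmol/h.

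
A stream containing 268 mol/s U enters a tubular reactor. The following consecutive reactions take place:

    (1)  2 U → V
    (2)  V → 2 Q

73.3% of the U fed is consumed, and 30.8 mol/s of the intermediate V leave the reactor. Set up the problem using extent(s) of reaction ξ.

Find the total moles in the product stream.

237 mol/s

Conversion of U: U consumed = 2ξ₁ = 0.733 × 268 → ξ₁ = 98.22 mol/s.
V balance: n_V = 0 + 1ξ₁ − 1ξ₂ = 30.8 → ξ₂ = (1·98.22 − 30.8)/1 = 67.42 mol/s.
Outlet amounts (n = n₀ + Σ ν·ξ):
  U: 268 − 2(98.22) = 71.56
  V: 0 + 1(98.22) − 1(67.42) = 30.8
  Q: 0 + 2(67.42) = 134.8
Total out = 71.56 + 30.8 + 134.8 = 237.2 mol/s.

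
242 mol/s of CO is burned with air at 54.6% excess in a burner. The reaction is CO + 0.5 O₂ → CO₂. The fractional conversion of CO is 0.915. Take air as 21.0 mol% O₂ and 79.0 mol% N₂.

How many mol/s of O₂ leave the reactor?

Stoichiometric O₂ = 0.5 × 242 = 121 mol/s; O₂ fed = 121 × 1.546 = 187.1 mol/s.
N₂ fed = 187.1 × 79/21 = 703.7 mol/s.
Fuel reacted = 0.915 × 242 → ξ = 221.4 mol/s.
Outlet (n = n₀ + ν ξ):
  CO: 242 − 1(221.4) = 20.57
  O₂: 187.1 − 0.5(221.4) = 76.35
  N₂: 703.7 (inert)
  CO₂: 0 + 1(221.4) = 221.4

76.4 mol/s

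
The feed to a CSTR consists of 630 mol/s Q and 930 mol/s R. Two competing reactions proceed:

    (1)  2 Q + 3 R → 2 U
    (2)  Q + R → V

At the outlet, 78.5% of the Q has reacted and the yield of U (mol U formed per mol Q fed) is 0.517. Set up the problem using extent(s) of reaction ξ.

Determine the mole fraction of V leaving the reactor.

0.187

Yield of U: 2ξ₁ / 630 = 0.517 → ξ₁ = 162.9 mol/s.
Conversion of Q: 2ξ₁ + 1ξ₂ = 0.785 × 630 = 494.6 → ξ₂ = 168.8 mol/s.
Outlet amounts (n = n₀ + Σ ν·ξ):
  Q: 630 − 2(162.9) − 1(168.8) = 135.4
  R: 930 − 3(162.9) − 1(168.8) = 272.6
  U: 0 + 2(162.9) = 325.7
  V: 0 + 1(168.8) = 168.8
Total out = 902.6 mol/s; y_V = 168.8 / 902.6 = 0.1871.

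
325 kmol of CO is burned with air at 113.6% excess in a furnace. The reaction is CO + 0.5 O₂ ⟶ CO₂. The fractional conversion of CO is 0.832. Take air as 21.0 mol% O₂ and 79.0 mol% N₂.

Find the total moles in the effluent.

1840 kmol

Stoichiometric O₂ = 0.5 × 325 = 162.5 kmol; O₂ fed = 162.5 × 2.136 = 347.1 kmol.
N₂ fed = 347.1 × 79/21 = 1306 kmol.
Fuel reacted = 0.832 × 325 → ξ = 270.4 kmol.
Outlet (n = n₀ + ν ξ):
  CO: 325 − 1(270.4) = 54.6
  O₂: 347.1 − 0.5(270.4) = 211.9
  N₂: 1306 (inert)
  CO₂: 0 + 1(270.4) = 270.4
Total out = 54.6 + 211.9 + 1306 + 270.4 = 1843 kmol.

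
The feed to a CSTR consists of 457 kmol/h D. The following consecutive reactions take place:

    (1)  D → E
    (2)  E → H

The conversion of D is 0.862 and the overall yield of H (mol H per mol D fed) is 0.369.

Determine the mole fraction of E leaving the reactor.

Conversion of D: D consumed = 1ξ₁ = 0.862 × 457 → ξ₁ = 393.9 kmol/h.
Yield of H: 1ξ₂ / 457 = 0.369 → ξ₂ = 168.6 kmol/h.
Outlet amounts (n = n₀ + Σ ν·ξ):
  D: 457 − 1(393.9) = 63.07
  E: 0 + 1(393.9) − 1(168.6) = 225.3
  H: 0 + 1(168.6) = 168.6
Total out = 457 kmol/h; y_E = 225.3 / 457 = 0.493.

0.493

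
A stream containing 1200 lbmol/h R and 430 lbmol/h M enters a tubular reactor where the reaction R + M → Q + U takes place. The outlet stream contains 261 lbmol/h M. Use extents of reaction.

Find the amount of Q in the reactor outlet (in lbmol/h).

For M: n = n₀ − 1ξ → 261 = 430 − 1ξ, giving ξ = 169 lbmol/h.
Outlet amounts (n = n₀ + ν ξ):
  R: 1200 − 1(169) = 1031
  M: 430 − 1(169) = 261
  Q: 0 + 1(169) = 169
  U: 0 + 1(169) = 169

169 lbmol/h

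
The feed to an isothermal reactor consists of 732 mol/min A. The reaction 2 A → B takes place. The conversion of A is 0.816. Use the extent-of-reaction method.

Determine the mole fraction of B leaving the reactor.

0.689

A reacted = 0.816 × 732 = 597.3 mol/min; ν_A = −2, so ξ = 597.3/2 = 298.7 mol/min.
Outlet amounts (n = n₀ + ν ξ):
  A: 732 − 2(298.7) = 134.7
  B: 0 + 1(298.7) = 298.7
Total out = 433.3 mol/min; y_B = 298.7 / 433.3 = 0.6892.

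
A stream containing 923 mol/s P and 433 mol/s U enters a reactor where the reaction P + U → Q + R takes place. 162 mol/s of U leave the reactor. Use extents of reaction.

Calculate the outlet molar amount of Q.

271 mol/s

For U: n = n₀ − 1ξ → 162 = 433 − 1ξ, giving ξ = 271 mol/s.
Outlet amounts (n = n₀ + ν ξ):
  P: 923 − 1(271) = 652
  U: 433 − 1(271) = 162
  Q: 0 + 1(271) = 271
  R: 0 + 1(271) = 271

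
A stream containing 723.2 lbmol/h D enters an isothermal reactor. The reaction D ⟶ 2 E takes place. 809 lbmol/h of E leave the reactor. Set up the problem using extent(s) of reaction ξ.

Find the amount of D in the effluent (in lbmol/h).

319 lbmol/h

For E: n = n₀ + 2ξ → 809 = 0 + 2ξ, giving ξ = 404.5 lbmol/h.
Outlet amounts (n = n₀ + ν ξ):
  D: 723.2 − 1(404.5) = 318.7
  E: 0 + 2(404.5) = 809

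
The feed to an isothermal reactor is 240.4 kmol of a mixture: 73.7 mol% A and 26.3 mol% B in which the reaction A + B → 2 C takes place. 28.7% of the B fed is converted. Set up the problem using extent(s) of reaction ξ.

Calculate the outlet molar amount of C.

36.3 kmol

B reacted = 0.287 × 63.23 = 18.15 kmol; ν_B = −1, so ξ = 18.15/1 = 18.15 kmol.
Outlet amounts (n = n₀ + ν ξ):
  A: 177.2 − 1(18.15) = 159
  B: 63.23 − 1(18.15) = 45.08
  C: 0 + 2(18.15) = 36.29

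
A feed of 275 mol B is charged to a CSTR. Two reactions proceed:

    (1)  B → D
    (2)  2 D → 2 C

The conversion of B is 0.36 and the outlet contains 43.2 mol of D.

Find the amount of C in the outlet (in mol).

Conversion of B: B consumed = 1ξ₁ = 0.36 × 275 → ξ₁ = 99 mol.
D balance: n_D = 0 + 1ξ₁ − 2ξ₂ = 43.2 → ξ₂ = (1·99 − 43.2)/2 = 27.9 mol.
Outlet amounts (n = n₀ + Σ ν·ξ):
  B: 275 − 1(99) = 176
  D: 0 + 1(99) − 2(27.9) = 43.2
  C: 0 + 2(27.9) = 55.8

55.8 mol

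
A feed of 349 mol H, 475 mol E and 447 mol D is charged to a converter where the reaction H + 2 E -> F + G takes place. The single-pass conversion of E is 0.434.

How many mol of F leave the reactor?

103 mol

E reacted = 0.434 × 475 = 206.2 mol; ν_E = −2, so ξ = 206.2/2 = 103.1 mol.
Outlet amounts (n = n₀ + ν ξ):
  H: 349 − 1(103.1) = 245.9
  E: 475 − 2(103.1) = 268.9
  F: 0 + 1(103.1) = 103.1
  G: 0 + 1(103.1) = 103.1
  D: 447 (inert)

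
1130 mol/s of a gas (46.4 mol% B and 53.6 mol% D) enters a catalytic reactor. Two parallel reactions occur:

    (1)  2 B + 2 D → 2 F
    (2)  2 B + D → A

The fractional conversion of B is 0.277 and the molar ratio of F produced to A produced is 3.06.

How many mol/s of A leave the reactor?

Conversion of B: B consumed = 0.277 × 524.3 = 145.2 mol/s = 2ξ₁ + 2ξ₂.
Selectivity: 2ξ₁ / (1ξ₂) = 3.06 → ξ₁ = 1.53 ξ₂.
Substitute: (2·1.53 + 2) ξ₂ = 145.2 → ξ₂ = 28.7 mol/s, ξ₁ = 43.92 mol/s.
Outlet amounts (n = n₀ + Σ ν·ξ):
  B: 524.3 − 2(43.92) − 2(28.7) = 379.1
  D: 605.7 − 2(43.92) − 1(28.7) = 489.1
  F: 0 + 2(43.92) = 87.83
  A: 0 + 1(28.7) = 28.7

28.7 mol/s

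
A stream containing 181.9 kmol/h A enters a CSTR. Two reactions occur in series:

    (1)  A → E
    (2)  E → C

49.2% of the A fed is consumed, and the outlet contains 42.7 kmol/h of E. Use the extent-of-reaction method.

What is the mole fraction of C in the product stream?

Conversion of A: A consumed = 1ξ₁ = 0.492 × 181.9 → ξ₁ = 89.49 kmol/h.
E balance: n_E = 0 + 1ξ₁ − 1ξ₂ = 42.7 → ξ₂ = (1·89.49 − 42.7)/1 = 46.79 kmol/h.
Outlet amounts (n = n₀ + Σ ν·ξ):
  A: 181.9 − 1(89.49) = 92.41
  E: 0 + 1(89.49) − 1(46.79) = 42.7
  C: 0 + 1(46.79) = 46.79
Total out = 181.9 kmol/h; y_C = 46.79 / 181.9 = 0.2573.

0.257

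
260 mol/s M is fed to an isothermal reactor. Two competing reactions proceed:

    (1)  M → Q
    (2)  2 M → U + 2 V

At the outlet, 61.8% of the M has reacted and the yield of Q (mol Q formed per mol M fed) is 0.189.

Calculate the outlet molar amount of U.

55.8 mol/s

Yield of Q: 1ξ₁ / 260 = 0.189 → ξ₁ = 49.14 mol/s.
Conversion of M: 1ξ₁ + 2ξ₂ = 0.618 × 260 = 160.7 → ξ₂ = 55.77 mol/s.
Outlet amounts (n = n₀ + Σ ν·ξ):
  M: 260 − 1(49.14) − 2(55.77) = 99.32
  Q: 0 + 1(49.14) = 49.14
  U: 0 + 1(55.77) = 55.77
  V: 0 + 2(55.77) = 111.5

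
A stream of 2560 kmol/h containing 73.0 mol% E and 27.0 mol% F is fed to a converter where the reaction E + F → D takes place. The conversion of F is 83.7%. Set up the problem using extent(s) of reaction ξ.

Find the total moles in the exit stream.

1980 kmol/h

F reacted = 0.837 × 691.2 = 578.5 kmol/h; ν_F = −1, so ξ = 578.5/1 = 578.5 kmol/h.
Outlet amounts (n = n₀ + ν ξ):
  E: 1869 − 1(578.5) = 1290
  F: 691.2 − 1(578.5) = 112.7
  D: 0 + 1(578.5) = 578.5
Total out = 1290 + 112.7 + 578.5 = 1981 kmol/h.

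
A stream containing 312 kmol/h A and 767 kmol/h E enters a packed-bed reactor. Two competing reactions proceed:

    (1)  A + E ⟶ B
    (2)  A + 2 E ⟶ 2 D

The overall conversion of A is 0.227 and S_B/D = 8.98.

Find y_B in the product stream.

Conversion of A: A consumed = 0.227 × 312 = 70.82 kmol/h = 1ξ₁ + 1ξ₂.
Selectivity: 1ξ₁ / (2ξ₂) = 8.98 → ξ₁ = 17.96 ξ₂.
Substitute: (1·17.96 + 1) ξ₂ = 70.82 → ξ₂ = 3.735 kmol/h, ξ₁ = 67.09 kmol/h.
Outlet amounts (n = n₀ + Σ ν·ξ):
  A: 312 − 1(67.09) − 1(3.735) = 241.2
  E: 767 − 1(67.09) − 2(3.735) = 692.4
  B: 0 + 1(67.09) = 67.09
  D: 0 + 2(3.735) = 7.471
Total out = 1008 kmol/h; y_B = 67.09 / 1008 = 0.06654.

0.0665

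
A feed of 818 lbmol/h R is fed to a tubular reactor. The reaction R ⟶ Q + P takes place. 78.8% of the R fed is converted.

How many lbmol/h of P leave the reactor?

R reacted = 0.788 × 818 = 644.6 lbmol/h; ν_R = −1, so ξ = 644.6/1 = 644.6 lbmol/h.
Outlet amounts (n = n₀ + ν ξ):
  R: 818 − 1(644.6) = 173.4
  Q: 0 + 1(644.6) = 644.6
  P: 0 + 1(644.6) = 644.6

645 lbmol/h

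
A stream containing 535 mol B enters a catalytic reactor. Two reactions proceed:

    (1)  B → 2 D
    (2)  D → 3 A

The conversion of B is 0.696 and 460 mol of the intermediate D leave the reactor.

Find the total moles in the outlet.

1480 mol

Conversion of B: B consumed = 1ξ₁ = 0.696 × 535 → ξ₁ = 372.4 mol.
D balance: n_D = 0 + 2ξ₁ − 1ξ₂ = 460 → ξ₂ = (2·372.4 − 460)/1 = 284.7 mol.
Outlet amounts (n = n₀ + Σ ν·ξ):
  B: 535 − 1(372.4) = 162.6
  D: 0 + 2(372.4) − 1(284.7) = 460
  A: 0 + 3(284.7) = 854.2
Total out = 162.6 + 460 + 854.2 = 1477 mol.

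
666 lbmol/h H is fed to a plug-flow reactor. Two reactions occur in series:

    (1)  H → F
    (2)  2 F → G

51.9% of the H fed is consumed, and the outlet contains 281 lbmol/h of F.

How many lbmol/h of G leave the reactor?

32.3 lbmol/h

Conversion of H: H consumed = 1ξ₁ = 0.519 × 666 → ξ₁ = 345.7 lbmol/h.
F balance: n_F = 0 + 1ξ₁ − 2ξ₂ = 281 → ξ₂ = (1·345.7 − 281)/2 = 32.33 lbmol/h.
Outlet amounts (n = n₀ + Σ ν·ξ):
  H: 666 − 1(345.7) = 320.3
  F: 0 + 1(345.7) − 2(32.33) = 281
  G: 0 + 1(32.33) = 32.33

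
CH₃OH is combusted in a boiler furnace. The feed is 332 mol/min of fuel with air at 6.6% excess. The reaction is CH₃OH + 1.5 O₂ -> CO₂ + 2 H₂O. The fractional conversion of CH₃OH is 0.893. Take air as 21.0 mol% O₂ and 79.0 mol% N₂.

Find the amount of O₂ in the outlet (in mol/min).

86.2 mol/min

Stoichiometric O₂ = 1.5 × 332 = 498 mol/min; O₂ fed = 498 × 1.066 = 530.9 mol/min.
N₂ fed = 530.9 × 79/21 = 1997 mol/min.
Fuel reacted = 0.893 × 332 → ξ = 296.5 mol/min.
Outlet (n = n₀ + ν ξ):
  CH₃OH: 332 − 1(296.5) = 35.52
  O₂: 530.9 − 1.5(296.5) = 86.15
  N₂: 1997 (inert)
  CO₂: 0 + 1(296.5) = 296.5
  H₂O: 0 + 2(296.5) = 593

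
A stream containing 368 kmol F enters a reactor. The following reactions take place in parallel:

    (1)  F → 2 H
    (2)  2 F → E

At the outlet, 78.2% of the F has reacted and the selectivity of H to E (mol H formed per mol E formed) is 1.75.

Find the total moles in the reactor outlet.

355 kmol

Conversion of F: F consumed = 0.782 × 368 = 287.8 kmol = 1ξ₁ + 2ξ₂.
Selectivity: 2ξ₁ / (1ξ₂) = 1.75 → ξ₁ = 0.875 ξ₂.
Substitute: (1·0.875 + 2) ξ₂ = 287.8 → ξ₂ = 100.1 kmol, ξ₁ = 87.58 kmol.
Outlet amounts (n = n₀ + Σ ν·ξ):
  F: 368 − 1(87.58) − 2(100.1) = 80.22
  H: 0 + 2(87.58) = 175.2
  E: 0 + 1(100.1) = 100.1
Total out = 80.22 + 175.2 + 100.1 = 355.5 kmol.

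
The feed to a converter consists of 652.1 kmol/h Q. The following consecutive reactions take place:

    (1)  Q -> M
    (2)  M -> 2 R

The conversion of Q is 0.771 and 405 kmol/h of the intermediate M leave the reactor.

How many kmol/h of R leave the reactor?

196 kmol/h

Conversion of Q: Q consumed = 1ξ₁ = 0.771 × 652.1 → ξ₁ = 502.8 kmol/h.
M balance: n_M = 0 + 1ξ₁ − 1ξ₂ = 405 → ξ₂ = (1·502.8 − 405)/1 = 97.77 kmol/h.
Outlet amounts (n = n₀ + Σ ν·ξ):
  Q: 652.1 − 1(502.8) = 149.3
  M: 0 + 1(502.8) − 1(97.77) = 405
  R: 0 + 2(97.77) = 195.5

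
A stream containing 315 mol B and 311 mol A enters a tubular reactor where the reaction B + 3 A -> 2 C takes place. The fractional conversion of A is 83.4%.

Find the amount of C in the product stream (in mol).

A reacted = 0.834 × 311 = 259.4 mol; ν_A = −3, so ξ = 259.4/3 = 86.46 mol.
Outlet amounts (n = n₀ + ν ξ):
  B: 315 − 1(86.46) = 228.5
  A: 311 − 3(86.46) = 51.63
  C: 0 + 2(86.46) = 172.9

173 mol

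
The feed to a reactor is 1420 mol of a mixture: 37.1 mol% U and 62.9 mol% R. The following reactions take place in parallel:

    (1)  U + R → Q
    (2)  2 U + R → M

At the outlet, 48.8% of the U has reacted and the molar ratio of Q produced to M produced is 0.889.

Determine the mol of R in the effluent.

Conversion of U: U consumed = 0.488 × 526.8 = 257.1 mol = 1ξ₁ + 2ξ₂.
Selectivity: 1ξ₁ / (1ξ₂) = 0.889 → ξ₁ = 0.889 ξ₂.
Substitute: (1·0.889 + 2) ξ₂ = 257.1 → ξ₂ = 88.99 mol, ξ₁ = 79.11 mol.
Outlet amounts (n = n₀ + Σ ν·ξ):
  U: 526.8 − 1(79.11) − 2(88.99) = 269.7
  R: 893.2 − 1(79.11) − 1(88.99) = 725.1
  Q: 0 + 1(79.11) = 79.11
  M: 0 + 1(88.99) = 88.99

725 mol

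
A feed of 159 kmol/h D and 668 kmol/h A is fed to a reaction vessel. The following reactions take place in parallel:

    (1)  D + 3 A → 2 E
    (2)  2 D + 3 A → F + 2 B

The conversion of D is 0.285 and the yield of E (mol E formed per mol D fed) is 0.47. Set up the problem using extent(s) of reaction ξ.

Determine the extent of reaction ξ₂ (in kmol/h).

Yield of E: 2ξ₁ / 159 = 0.47 → ξ₁ = 37.36 kmol/h.
Conversion of D: 1ξ₁ + 2ξ₂ = 0.285 × 159 = 45.31 → ξ₂ = 3.975 kmol/h.
Outlet amounts (n = n₀ + Σ ν·ξ):
  D: 159 − 1(37.36) − 2(3.975) = 113.7
  A: 668 − 3(37.36) − 3(3.975) = 544
  E: 0 + 2(37.36) = 74.73
  F: 0 + 1(3.975) = 3.975
  B: 0 + 2(3.975) = 7.95

ξ₂ = 3.98 kmol/h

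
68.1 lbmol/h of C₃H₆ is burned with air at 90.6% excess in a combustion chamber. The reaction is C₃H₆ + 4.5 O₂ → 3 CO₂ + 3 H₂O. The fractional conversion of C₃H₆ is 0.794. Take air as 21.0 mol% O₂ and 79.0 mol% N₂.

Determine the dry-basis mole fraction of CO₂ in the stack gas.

Stoichiometric O₂ = 4.5 × 68.1 = 306.4 lbmol/h; O₂ fed = 306.4 × 1.906 = 584.1 lbmol/h.
N₂ fed = 584.1 × 79/21 = 2197 lbmol/h.
Fuel reacted = 0.794 × 68.1 → ξ = 54.07 lbmol/h.
Outlet (n = n₀ + ν ξ):
  C₃H₆: 68.1 − 1(54.07) = 14.03
  O₂: 584.1 − 4.5(54.07) = 340.8
  N₂: 2197 (inert)
  CO₂: 0 + 3(54.07) = 162.2
  H₂O: 0 + 3(54.07) = 162.2
Dry total = 2714 lbmol/h; y_CO₂ (dry) = 162.2 / 2714 = 0.05976.

0.0598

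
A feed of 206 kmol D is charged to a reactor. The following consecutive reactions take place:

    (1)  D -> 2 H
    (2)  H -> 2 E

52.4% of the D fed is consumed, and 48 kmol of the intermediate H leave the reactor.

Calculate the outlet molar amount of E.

336 kmol

Conversion of D: D consumed = 1ξ₁ = 0.524 × 206 → ξ₁ = 107.9 kmol.
H balance: n_H = 0 + 2ξ₁ − 1ξ₂ = 48 → ξ₂ = (2·107.9 − 48)/1 = 167.9 kmol.
Outlet amounts (n = n₀ + Σ ν·ξ):
  D: 206 − 1(107.9) = 98.06
  H: 0 + 2(107.9) − 1(167.9) = 48
  E: 0 + 2(167.9) = 335.8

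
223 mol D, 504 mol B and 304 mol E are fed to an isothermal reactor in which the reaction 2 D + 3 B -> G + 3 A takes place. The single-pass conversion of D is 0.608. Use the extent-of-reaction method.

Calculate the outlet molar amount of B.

301 mol

D reacted = 0.608 × 223 = 135.6 mol; ν_D = −2, so ξ = 135.6/2 = 67.79 mol.
Outlet amounts (n = n₀ + ν ξ):
  D: 223 − 2(67.79) = 87.42
  B: 504 − 3(67.79) = 300.6
  G: 0 + 1(67.79) = 67.79
  A: 0 + 3(67.79) = 203.4
  E: 304 (inert)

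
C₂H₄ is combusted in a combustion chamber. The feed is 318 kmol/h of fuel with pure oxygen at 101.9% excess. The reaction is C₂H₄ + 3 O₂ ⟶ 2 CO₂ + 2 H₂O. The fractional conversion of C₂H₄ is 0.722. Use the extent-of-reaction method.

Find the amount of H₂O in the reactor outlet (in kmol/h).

Stoichiometric O₂ = 3 × 318 = 954 kmol/h; O₂ fed = 954 × 2.019 = 1926 kmol/h.
Fuel reacted = 0.722 × 318 → ξ = 229.6 kmol/h.
Outlet (n = n₀ + ν ξ):
  C₂H₄: 318 − 1(229.6) = 88.4
  O₂: 1926 − 3(229.6) = 1237
  CO₂: 0 + 2(229.6) = 459.2
  H₂O: 0 + 2(229.6) = 459.2

459 kmol/h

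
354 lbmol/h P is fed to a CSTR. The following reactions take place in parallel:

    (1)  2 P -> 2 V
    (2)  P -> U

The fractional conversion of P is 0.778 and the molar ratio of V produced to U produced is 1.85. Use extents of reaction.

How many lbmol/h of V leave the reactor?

179 lbmol/h

Conversion of P: P consumed = 0.778 × 354 = 275.4 lbmol/h = 2ξ₁ + 1ξ₂.
Selectivity: 2ξ₁ / (1ξ₂) = 1.85 → ξ₁ = 0.925 ξ₂.
Substitute: (2·0.925 + 1) ξ₂ = 275.4 → ξ₂ = 96.64 lbmol/h, ξ₁ = 89.39 lbmol/h.
Outlet amounts (n = n₀ + Σ ν·ξ):
  P: 354 − 2(89.39) − 1(96.64) = 78.59
  V: 0 + 2(89.39) = 178.8
  U: 0 + 1(96.64) = 96.64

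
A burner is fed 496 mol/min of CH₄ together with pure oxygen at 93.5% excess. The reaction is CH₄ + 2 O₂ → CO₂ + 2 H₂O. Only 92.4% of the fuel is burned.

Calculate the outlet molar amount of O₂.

1000 mol/min

Stoichiometric O₂ = 2 × 496 = 992 mol/min; O₂ fed = 992 × 1.935 = 1920 mol/min.
Fuel reacted = 0.924 × 496 → ξ = 458.3 mol/min.
Outlet (n = n₀ + ν ξ):
  CH₄: 496 − 1(458.3) = 37.7
  O₂: 1920 − 2(458.3) = 1003
  CO₂: 0 + 1(458.3) = 458.3
  H₂O: 0 + 2(458.3) = 916.6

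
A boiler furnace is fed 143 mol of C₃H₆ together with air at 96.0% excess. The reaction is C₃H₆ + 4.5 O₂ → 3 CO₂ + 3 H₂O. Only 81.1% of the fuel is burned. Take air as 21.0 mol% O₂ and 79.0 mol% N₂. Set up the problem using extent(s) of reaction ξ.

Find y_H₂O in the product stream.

Stoichiometric O₂ = 4.5 × 143 = 643.5 mol; O₂ fed = 643.5 × 1.960 = 1261 mol.
N₂ fed = 1261 × 79/21 = 4745 mol.
Fuel reacted = 0.811 × 143 → ξ = 116 mol.
Outlet (n = n₀ + ν ξ):
  C₃H₆: 143 − 1(116) = 27.03
  O₂: 1261 − 4.5(116) = 739.4
  N₂: 4745 (inert)
  CO₂: 0 + 3(116) = 347.9
  H₂O: 0 + 3(116) = 347.9
Total out = 6207 mol; y_H₂O = 347.9 / 6207 = 0.05605.

0.0561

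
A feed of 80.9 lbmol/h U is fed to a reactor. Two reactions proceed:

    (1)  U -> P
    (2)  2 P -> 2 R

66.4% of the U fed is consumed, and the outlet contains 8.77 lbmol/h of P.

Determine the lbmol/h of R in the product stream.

44.9 lbmol/h

Conversion of U: U consumed = 1ξ₁ = 0.664 × 80.9 → ξ₁ = 53.72 lbmol/h.
P balance: n_P = 0 + 1ξ₁ − 2ξ₂ = 8.77 → ξ₂ = (1·53.72 − 8.77)/2 = 22.47 lbmol/h.
Outlet amounts (n = n₀ + Σ ν·ξ):
  U: 80.9 − 1(53.72) = 27.18
  P: 0 + 1(53.72) − 2(22.47) = 8.77
  R: 0 + 2(22.47) = 44.95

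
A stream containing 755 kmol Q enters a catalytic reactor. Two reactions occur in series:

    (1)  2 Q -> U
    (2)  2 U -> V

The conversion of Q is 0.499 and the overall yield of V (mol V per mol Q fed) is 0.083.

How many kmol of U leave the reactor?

63 kmol

Conversion of Q: Q consumed = 2ξ₁ = 0.499 × 755 → ξ₁ = 188.4 kmol.
Yield of V: 1ξ₂ / 755 = 0.083 → ξ₂ = 62.67 kmol.
Outlet amounts (n = n₀ + Σ ν·ξ):
  Q: 755 − 2(188.4) = 378.3
  U: 0 + 1(188.4) − 2(62.67) = 63.04
  V: 0 + 1(62.67) = 62.67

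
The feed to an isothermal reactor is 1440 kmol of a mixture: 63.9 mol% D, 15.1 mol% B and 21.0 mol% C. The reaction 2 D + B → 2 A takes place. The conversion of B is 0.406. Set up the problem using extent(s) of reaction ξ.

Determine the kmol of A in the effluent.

B reacted = 0.406 × 217.4 = 88.28 kmol; ν_B = −1, so ξ = 88.28/1 = 88.28 kmol.
Outlet amounts (n = n₀ + ν ξ):
  D: 920.2 − 2(88.28) = 743.6
  B: 217.4 − 1(88.28) = 129.2
  A: 0 + 2(88.28) = 176.6
  C: 302.4 (inert)

177 kmol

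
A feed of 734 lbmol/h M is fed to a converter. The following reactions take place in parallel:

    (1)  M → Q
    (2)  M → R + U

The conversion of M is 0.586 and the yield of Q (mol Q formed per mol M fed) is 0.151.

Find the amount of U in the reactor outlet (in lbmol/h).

Yield of Q: 1ξ₁ / 734 = 0.151 → ξ₁ = 110.8 lbmol/h.
Conversion of M: 1ξ₁ + 1ξ₂ = 0.586 × 734 = 430.1 → ξ₂ = 319.3 lbmol/h.
Outlet amounts (n = n₀ + Σ ν·ξ):
  M: 734 − 1(110.8) − 1(319.3) = 303.9
  Q: 0 + 1(110.8) = 110.8
  R: 0 + 1(319.3) = 319.3
  U: 0 + 1(319.3) = 319.3

319 lbmol/h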